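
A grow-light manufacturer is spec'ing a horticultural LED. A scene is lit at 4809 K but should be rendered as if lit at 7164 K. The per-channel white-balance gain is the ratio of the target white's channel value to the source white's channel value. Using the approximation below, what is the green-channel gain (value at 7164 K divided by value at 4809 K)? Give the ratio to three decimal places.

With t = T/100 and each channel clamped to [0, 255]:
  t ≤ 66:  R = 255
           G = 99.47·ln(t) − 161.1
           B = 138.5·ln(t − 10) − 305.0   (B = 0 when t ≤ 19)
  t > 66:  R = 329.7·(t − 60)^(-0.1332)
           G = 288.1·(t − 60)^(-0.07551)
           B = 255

1.068

At 4809 K (t = 48.09):
  G = 99.47·ln 48.09 − 161.1 = 99.47·3.8731 − 161.1 = 224.155.
At 7164 K (t = 71.64):
  G = 288.1·(71.64 − 60)^(-0.07551) = 288.1·11.64^(-0.07551) = 288.1·0.83083 = 239.361.
Gain = 239.361 / 224.155 = 1.0678 → 1.068.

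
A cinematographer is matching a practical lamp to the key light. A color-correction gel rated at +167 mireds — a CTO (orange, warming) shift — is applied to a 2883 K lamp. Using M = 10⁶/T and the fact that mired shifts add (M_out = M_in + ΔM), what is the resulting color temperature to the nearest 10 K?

M_in = 10⁶/2883 = 346.86 mireds.
M_out = 346.86 + (+167) = 513.86 mireds.
T_out = 10⁶/513.86 = 1946.1 K → 1950 K.

1950 K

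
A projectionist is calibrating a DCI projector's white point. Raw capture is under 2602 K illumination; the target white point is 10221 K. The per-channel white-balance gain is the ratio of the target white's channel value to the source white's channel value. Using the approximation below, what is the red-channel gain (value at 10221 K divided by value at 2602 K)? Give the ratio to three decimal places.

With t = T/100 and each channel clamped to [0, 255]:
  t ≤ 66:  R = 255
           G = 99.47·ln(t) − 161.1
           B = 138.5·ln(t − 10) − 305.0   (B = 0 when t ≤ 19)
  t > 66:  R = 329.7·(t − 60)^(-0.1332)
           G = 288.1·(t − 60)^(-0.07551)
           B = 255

0.785

At 2602 K (t = 26.02):
  R = 255 by definition for t ≤ 66.
At 10221 K (t = 102.21):
  R = 329.7·(102.21 − 60)^(-0.1332) = 329.7·42.21^(-0.1332) = 329.7·0.60743 = 200.269.
Gain = 200.269 / 255.000 = 0.7854 → 0.785.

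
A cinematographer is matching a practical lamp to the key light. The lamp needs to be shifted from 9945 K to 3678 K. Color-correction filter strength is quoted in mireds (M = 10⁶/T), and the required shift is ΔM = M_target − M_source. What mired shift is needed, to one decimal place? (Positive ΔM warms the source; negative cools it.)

M_source = 10⁶/9945 = 100.553; M_target = 10⁶/3678 = 271.887.
ΔM = 271.887 − 100.553 = 171.334 → +171.3 mireds, a warming shift.

+171.3 mireds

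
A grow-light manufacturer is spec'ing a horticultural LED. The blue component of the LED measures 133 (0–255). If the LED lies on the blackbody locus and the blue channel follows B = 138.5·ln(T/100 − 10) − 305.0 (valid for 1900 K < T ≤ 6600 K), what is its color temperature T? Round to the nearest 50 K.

ln(t − 10) = (133 + 305.0) / 138.5 = 3.1625.
t − 10 = e^3.1625 = 23.629, so t = 33.629.
T = 100·t = 3363 K → 3350 K to the nearest 50 K.

3350 K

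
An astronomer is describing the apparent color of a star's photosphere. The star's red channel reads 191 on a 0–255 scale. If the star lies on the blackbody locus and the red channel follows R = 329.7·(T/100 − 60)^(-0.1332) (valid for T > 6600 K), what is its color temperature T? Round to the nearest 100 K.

(t − 60)^(-0.1332) = 191/329.7 = 0.57931.
t − 60 = 0.57931^(1/-0.1332) = 0.57931^(-7.508) = 60.245, so t = 120.245.
T = 100·t = 12025 K → 12000 K to the nearest 100 K.

12000 K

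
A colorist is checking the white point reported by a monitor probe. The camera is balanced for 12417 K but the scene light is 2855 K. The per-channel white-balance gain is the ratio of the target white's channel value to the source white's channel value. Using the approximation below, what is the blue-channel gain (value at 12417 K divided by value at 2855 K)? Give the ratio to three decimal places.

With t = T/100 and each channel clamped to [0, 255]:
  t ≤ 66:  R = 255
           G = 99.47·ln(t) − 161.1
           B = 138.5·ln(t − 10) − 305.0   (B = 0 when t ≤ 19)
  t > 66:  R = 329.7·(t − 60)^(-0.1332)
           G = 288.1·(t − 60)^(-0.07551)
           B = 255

2.563

At 2855 K (t = 28.55):
  B = 138.5·ln(28.55 − 10) − 305.0 = 138.5·ln 18.55 − 305.0 = 138.5·2.9205 − 305.0 = 99.485.
At 12417 K (t = 124.17):
  B = 255 by definition for t > 66.
Gain = 255.000 / 99.485 = 2.5632 → 2.563.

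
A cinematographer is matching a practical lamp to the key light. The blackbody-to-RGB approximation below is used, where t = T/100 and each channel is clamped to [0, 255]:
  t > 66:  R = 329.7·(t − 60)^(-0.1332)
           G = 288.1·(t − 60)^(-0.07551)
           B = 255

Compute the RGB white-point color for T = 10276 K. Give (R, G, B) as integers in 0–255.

(200, 217, 255)

t = 10276/100 = 102.76; the t > 66 branch applies.
R = 329.7·(102.76 − 60)^(-0.1332) = 329.7·42.76^(-0.1332) = 329.7·0.60638 = 199.924.
G = 288.1·(102.76 − 60)^(-0.07551) = 288.1·42.76^(-0.07551) = 288.1·0.75308 = 216.962.
B = 255 by definition for t > 66.
Rounded: (200, 217, 255).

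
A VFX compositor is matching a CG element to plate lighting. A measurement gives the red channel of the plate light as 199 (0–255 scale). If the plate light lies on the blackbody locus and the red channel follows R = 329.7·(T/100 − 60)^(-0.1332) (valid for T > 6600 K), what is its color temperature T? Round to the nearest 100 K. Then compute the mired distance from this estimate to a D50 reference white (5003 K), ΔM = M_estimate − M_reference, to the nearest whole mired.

-104 mireds

(t − 60)^(-0.1332) = 199/329.7 = 0.60358.
t − 60 = 0.60358^(1/-0.1332) = 0.60358^(-7.508) = 44.273, so t = 104.273.
T = 100·t = 10427 K → 10400 K to the nearest 100 K.
M_estimate = 10⁶/10400 = 96.15; M_reference = 10⁶/5003 = 199.88.
ΔM = 96.15 − 199.88 = -103.73 → -104 mireds.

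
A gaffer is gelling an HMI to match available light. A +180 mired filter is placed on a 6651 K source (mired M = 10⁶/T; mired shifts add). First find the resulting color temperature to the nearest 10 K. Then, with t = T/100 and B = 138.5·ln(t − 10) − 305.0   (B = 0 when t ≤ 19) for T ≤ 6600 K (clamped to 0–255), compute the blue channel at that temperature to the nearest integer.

112

M_in = 10⁶/6651 = 150.35; M_out = 150.35 + (+180) = 330.35.
T_out = 10⁶/330.35 = 3027.1 K → 3030 K; t = 30.3.
B = 138.5·ln(30.3 − 10) − 305.0 = 138.5·ln 20.3 − 305.0 = 138.5·3.0106 − 305.0 = 111.971.
Rounded: 112.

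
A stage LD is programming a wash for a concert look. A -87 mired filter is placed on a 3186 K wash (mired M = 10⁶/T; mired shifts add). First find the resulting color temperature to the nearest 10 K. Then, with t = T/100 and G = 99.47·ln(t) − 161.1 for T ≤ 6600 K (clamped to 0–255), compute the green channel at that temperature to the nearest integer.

M_in = 10⁶/3186 = 313.87; M_out = 313.87 + (-87) = 226.87.
T_out = 10⁶/226.87 = 4407.7 K → 4410 K; t = 44.1.
G = 99.47·ln 44.1 − 161.1 = 99.47·3.7865 − 161.1 = 215.539.
Rounded: 216.

216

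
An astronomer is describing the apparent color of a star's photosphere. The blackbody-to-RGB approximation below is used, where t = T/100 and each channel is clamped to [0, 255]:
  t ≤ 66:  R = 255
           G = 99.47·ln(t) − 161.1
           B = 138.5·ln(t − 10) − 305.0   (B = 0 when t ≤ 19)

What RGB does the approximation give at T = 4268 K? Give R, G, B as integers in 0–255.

R=255, G=212, B=178

t = 4268/100 = 42.68; the t ≤ 66 branch applies.
R = 255 by definition for t ≤ 66.
G = 99.47·ln 42.68 − 161.1 = 99.47·3.7537 − 161.1 = 212.284.
B = 138.5·ln(42.68 − 10) − 305.0 = 138.5·ln 32.68 − 305.0 = 138.5·3.4868 − 305.0 = 177.917.
Rounded: (255, 212, 178).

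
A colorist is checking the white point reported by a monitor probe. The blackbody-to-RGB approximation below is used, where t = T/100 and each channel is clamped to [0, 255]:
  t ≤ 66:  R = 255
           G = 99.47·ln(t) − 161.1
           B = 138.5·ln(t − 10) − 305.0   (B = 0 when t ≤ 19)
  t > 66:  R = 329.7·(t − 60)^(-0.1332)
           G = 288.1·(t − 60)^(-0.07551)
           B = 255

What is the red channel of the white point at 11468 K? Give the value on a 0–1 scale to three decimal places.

0.759

t = 11468/100 = 114.68; the t > 66 branch applies.
R = 329.7·(114.68 − 60)^(-0.1332) = 329.7·54.68^(-0.1332) = 329.7·0.58684 = 193.482.
On a 0–1 scale: 193.482/255 = 0.7588 → 0.759.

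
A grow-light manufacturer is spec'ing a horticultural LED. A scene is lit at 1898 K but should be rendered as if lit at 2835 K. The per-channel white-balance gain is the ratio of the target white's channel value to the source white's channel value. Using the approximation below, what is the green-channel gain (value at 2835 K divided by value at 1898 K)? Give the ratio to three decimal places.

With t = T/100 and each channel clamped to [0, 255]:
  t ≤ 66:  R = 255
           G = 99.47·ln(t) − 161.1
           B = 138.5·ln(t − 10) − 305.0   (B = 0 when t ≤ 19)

1.303

At 1898 K (t = 18.98):
  G = 99.47·ln 18.98 − 161.1 = 99.47·2.9434 − 161.1 = 131.679.
At 2835 K (t = 28.35):
  G = 99.47·ln 28.35 − 161.1 = 99.47·3.3446 − 161.1 = 171.590.
Gain = 171.590 / 131.679 = 1.3031 → 1.303.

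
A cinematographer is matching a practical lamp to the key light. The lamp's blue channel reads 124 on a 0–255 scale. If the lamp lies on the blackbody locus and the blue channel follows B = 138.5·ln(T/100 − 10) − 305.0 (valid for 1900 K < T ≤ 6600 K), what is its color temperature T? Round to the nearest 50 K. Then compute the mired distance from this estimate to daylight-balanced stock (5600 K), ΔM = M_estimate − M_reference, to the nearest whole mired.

+134 mireds

ln(t − 10) = (124 + 305.0) / 138.5 = 3.0975.
t − 10 = e^3.0975 = 22.142, so t = 32.142.
T = 100·t = 3214 K → 3200 K to the nearest 50 K.
M_estimate = 10⁶/3200 = 312.50; M_reference = 10⁶/5600 = 178.57.
ΔM = 312.50 − 178.57 = 133.93 → +134 mireds.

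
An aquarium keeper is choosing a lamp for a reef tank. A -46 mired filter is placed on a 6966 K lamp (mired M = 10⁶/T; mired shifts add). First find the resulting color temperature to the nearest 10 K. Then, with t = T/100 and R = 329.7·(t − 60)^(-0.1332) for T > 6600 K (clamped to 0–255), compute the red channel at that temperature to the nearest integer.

M_in = 10⁶/6966 = 143.55; M_out = 143.55 + (-46) = 97.55.
T_out = 10⁶/97.55 = 10250.7 K → 10250 K; t = 102.5.
R = 329.7·(102.5 − 60)^(-0.1332) = 329.7·42.5^(-0.1332) = 329.7·0.60687 = 200.086.
Rounded: 200.

200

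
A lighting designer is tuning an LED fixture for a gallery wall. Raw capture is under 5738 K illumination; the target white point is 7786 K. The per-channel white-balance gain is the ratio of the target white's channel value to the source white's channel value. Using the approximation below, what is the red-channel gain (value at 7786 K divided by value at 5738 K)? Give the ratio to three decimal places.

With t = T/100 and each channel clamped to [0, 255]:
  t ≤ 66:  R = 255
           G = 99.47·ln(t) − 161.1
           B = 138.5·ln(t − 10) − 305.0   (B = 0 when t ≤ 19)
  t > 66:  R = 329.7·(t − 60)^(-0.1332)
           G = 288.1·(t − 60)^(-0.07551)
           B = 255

At 5738 K (t = 57.38):
  R = 255 by definition for t ≤ 66.
At 7786 K (t = 77.86):
  R = 329.7·(77.86 − 60)^(-0.1332) = 329.7·17.86^(-0.1332) = 329.7·0.68116 = 224.579.
Gain = 224.579 / 255.000 = 0.8807 → 0.881.

0.881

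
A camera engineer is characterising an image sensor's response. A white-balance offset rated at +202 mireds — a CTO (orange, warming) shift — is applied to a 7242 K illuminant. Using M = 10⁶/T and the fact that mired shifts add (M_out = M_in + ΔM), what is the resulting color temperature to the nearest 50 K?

2950 K

M_in = 10⁶/7242 = 138.08 mireds.
M_out = 138.08 + (+202) = 340.08 mireds.
T_out = 10⁶/340.08 = 2940.5 K → 2950 K.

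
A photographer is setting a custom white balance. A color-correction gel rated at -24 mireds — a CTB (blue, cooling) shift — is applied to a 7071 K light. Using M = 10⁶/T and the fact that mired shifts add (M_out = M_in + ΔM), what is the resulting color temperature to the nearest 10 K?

8520 K

M_in = 10⁶/7071 = 141.42 mireds.
M_out = 141.42 + (-24) = 117.42 mireds.
T_out = 10⁶/117.42 = 8516.2 K → 8520 K.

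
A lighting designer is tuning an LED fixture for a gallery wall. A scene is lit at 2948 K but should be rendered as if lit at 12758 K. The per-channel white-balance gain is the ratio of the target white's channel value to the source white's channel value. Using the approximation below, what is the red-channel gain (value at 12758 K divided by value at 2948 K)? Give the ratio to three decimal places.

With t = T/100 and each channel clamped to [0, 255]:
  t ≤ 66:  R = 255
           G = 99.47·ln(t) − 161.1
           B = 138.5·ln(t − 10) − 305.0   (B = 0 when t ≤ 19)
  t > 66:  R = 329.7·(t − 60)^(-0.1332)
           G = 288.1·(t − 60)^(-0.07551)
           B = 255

At 2948 K (t = 29.48):
  R = 255 by definition for t ≤ 66.
At 12758 K (t = 127.58):
  R = 329.7·(127.58 − 60)^(-0.1332) = 329.7·67.58^(-0.1332) = 329.7·0.57052 = 188.099.
Gain = 188.099 / 255.000 = 0.7376 → 0.738.

0.738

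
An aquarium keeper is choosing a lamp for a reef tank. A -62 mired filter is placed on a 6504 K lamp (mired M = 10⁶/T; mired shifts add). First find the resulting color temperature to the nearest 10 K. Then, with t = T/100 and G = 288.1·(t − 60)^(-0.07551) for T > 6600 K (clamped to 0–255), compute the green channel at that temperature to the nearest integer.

M_in = 10⁶/6504 = 153.75; M_out = 153.75 + (-62) = 91.75.
T_out = 10⁶/91.75 = 10899.0 K → 10900 K; t = 109.
G = 288.1·(109 − 60)^(-0.07551) = 288.1·49^(-0.07551) = 288.1·0.74537 = 214.742.
Rounded: 215.

215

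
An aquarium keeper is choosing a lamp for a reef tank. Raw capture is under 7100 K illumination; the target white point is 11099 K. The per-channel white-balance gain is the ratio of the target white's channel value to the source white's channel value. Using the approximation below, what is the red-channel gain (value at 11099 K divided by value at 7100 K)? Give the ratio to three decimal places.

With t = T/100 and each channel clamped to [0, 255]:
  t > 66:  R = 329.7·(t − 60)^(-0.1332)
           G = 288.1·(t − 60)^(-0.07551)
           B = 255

0.815

At 7100 K (t = 71):
  R = 329.7·(71 − 60)^(-0.1332) = 329.7·11^(-0.1332) = 329.7·0.72659 = 239.555.
At 11099 K (t = 110.99):
  R = 329.7·(110.99 − 60)^(-0.1332) = 329.7·50.99^(-0.1332) = 329.7·0.59233 = 195.291.
Gain = 195.291 / 239.555 = 0.8152 → 0.815.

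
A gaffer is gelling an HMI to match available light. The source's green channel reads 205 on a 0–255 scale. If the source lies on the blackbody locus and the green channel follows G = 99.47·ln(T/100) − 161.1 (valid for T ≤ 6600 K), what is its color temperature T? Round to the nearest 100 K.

4000 K

ln t = (205 + 161.1) / 99.47 = 3.6805.
t = e^3.6805 = 39.666.
T = 100·t = 3967 K → 4000 K to the nearest 100 K.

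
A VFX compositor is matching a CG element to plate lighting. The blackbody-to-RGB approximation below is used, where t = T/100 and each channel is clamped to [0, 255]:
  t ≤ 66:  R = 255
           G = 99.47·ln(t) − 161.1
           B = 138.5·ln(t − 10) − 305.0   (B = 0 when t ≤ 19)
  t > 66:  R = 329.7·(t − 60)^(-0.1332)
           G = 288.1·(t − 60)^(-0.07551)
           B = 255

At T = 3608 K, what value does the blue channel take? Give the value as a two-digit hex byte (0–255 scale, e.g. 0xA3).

t = 3608/100 = 36.08; the t ≤ 66 branch applies.
B = 138.5·ln(36.08 − 10) − 305.0 = 138.5·ln 26.08 − 305.0 = 138.5·3.2612 − 305.0 = 146.672.
Rounded: 147; in hex, 0x93.

0x93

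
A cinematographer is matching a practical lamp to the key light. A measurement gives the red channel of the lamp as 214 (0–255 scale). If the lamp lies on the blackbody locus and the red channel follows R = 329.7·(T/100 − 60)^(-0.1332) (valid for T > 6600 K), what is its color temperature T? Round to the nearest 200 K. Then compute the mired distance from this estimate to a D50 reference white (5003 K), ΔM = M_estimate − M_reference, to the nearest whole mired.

(t − 60)^(-0.1332) = 214/329.7 = 0.64907.
t − 60 = 0.64907^(1/-0.1332) = 0.64907^(-7.508) = 25.657, so t = 85.657.
T = 100·t = 8566 K → 8600 K to the nearest 200 K.
M_estimate = 10⁶/8600 = 116.28; M_reference = 10⁶/5003 = 199.88.
ΔM = 116.28 − 199.88 = -83.60 → -84 mireds.

-84 mireds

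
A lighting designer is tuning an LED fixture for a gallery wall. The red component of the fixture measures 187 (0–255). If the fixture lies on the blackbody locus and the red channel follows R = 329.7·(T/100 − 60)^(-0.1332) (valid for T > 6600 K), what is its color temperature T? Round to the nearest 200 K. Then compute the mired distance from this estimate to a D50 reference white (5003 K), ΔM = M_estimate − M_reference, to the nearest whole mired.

(t − 60)^(-0.1332) = 187/329.7 = 0.56718.
t − 60 = 0.56718^(1/-0.1332) = 0.56718^(-7.508) = 70.620, so t = 130.620.
T = 100·t = 13062 K → 13000 K to the nearest 200 K.
M_estimate = 10⁶/13000 = 76.92; M_reference = 10⁶/5003 = 199.88.
ΔM = 76.92 − 199.88 = -122.96 → -123 mireds.

-123 mireds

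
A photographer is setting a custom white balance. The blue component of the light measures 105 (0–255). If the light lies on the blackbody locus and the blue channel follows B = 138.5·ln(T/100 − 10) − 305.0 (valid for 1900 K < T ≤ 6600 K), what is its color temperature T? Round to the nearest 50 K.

ln(t − 10) = (105 + 305.0) / 138.5 = 2.9603.
t − 10 = e^2.9603 = 19.304, so t = 29.304.
T = 100·t = 2930 K → 2950 K to the nearest 50 K.

2950 K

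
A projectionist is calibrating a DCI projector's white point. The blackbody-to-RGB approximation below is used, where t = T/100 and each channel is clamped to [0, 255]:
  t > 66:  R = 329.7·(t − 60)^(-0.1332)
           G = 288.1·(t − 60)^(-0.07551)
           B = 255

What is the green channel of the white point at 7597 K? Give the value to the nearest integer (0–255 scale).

234

t = 7597/100 = 75.97; the t > 66 branch applies.
G = 288.1·(75.97 − 60)^(-0.07551) = 288.1·15.97^(-0.07551) = 288.1·0.81122 = 233.712.
Rounded: 234.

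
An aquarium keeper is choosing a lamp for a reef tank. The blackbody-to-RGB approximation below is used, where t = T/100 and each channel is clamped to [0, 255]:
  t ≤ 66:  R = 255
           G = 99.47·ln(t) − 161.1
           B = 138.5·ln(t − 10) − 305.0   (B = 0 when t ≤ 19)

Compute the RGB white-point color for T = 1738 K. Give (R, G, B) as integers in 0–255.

t = 1738/100 = 17.38; the t ≤ 66 branch applies.
R = 255 by definition for t ≤ 66.
G = 99.47·ln 17.38 − 161.1 = 99.47·2.8553 − 161.1 = 122.919.
t = 17.38 ≤ 19, so B = 0.
Rounded: (255, 123, 0).

(255, 123, 0)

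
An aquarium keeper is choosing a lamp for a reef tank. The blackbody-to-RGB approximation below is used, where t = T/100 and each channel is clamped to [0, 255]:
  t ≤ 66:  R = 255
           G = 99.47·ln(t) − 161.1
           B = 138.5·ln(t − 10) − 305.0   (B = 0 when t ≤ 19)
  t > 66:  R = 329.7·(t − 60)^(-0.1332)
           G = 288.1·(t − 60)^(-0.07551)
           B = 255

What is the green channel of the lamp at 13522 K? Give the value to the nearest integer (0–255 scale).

t = 13522/100 = 135.22; the t > 66 branch applies.
G = 288.1·(135.22 − 60)^(-0.07551) = 288.1·75.22^(-0.07551) = 288.1·0.72164 = 207.903.
Rounded: 208.

208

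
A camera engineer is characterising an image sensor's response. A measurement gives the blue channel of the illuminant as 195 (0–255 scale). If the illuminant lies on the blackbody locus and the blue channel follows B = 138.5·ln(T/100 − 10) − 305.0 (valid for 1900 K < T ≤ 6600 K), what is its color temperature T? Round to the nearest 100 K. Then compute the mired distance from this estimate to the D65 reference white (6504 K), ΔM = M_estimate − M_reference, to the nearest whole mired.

ln(t − 10) = (195 + 305.0) / 138.5 = 3.6101.
t − 10 = e^3.6101 = 36.970, so t = 46.970.
T = 100·t = 4697 K → 4700 K to the nearest 100 K.
M_estimate = 10⁶/4700 = 212.77; M_reference = 10⁶/6504 = 153.75.
ΔM = 212.77 − 153.75 = 59.01 → +59 mireds.

+59 mireds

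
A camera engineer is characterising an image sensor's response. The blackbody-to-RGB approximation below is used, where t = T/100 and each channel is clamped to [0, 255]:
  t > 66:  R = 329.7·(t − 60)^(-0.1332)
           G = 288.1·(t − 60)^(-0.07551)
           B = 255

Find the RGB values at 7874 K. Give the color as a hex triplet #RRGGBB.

#DFE7FF

t = 7874/100 = 78.74; the t > 66 branch applies.
R = 329.7·(78.74 − 60)^(-0.1332) = 329.7·18.74^(-0.1332) = 329.7·0.67681 = 223.144.
G = 288.1·(78.74 − 60)^(-0.07551) = 288.1·18.74^(-0.07551) = 288.1·0.80148 = 230.907.
B = 255 by definition for t > 66.
Rounded: (223, 231, 255).
In hex: #DFE7FF.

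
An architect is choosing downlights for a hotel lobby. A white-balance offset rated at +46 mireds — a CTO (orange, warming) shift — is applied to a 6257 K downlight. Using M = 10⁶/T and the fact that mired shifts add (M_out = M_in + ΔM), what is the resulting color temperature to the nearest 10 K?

4860 K

M_in = 10⁶/6257 = 159.82 mireds.
M_out = 159.82 + (+46) = 205.82 mireds.
T_out = 10⁶/205.82 = 4858.6 K → 4860 K.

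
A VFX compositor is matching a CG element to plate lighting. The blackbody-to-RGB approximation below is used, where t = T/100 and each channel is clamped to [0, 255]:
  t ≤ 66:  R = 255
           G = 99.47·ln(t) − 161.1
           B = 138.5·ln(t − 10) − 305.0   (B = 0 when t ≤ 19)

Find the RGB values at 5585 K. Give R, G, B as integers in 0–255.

R=255, G=239, B=225

t = 5585/100 = 55.85; the t ≤ 66 branch applies.
R = 255 by definition for t ≤ 66.
G = 99.47·ln 55.85 − 161.1 = 99.47·4.0227 − 161.1 = 239.035.
B = 138.5·ln(55.85 − 10) − 305.0 = 138.5·ln 45.85 − 305.0 = 138.5·3.8254 − 305.0 = 224.814.
Rounded: (255, 239, 225).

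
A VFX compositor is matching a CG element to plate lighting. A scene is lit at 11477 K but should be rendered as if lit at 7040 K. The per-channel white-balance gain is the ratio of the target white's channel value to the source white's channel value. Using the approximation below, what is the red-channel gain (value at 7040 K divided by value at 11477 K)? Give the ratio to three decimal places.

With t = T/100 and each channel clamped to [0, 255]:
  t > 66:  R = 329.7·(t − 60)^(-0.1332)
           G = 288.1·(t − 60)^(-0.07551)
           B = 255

1.248

At 11477 K (t = 114.77):
  R = 329.7·(114.77 − 60)^(-0.1332) = 329.7·54.77^(-0.1332) = 329.7·0.58671 = 193.439.
At 7040 K (t = 70.4):
  R = 329.7·(70.4 − 60)^(-0.1332) = 329.7·10.4^(-0.1332) = 329.7·0.73203 = 241.352.
Gain = 241.352 / 193.439 = 1.2477 → 1.248.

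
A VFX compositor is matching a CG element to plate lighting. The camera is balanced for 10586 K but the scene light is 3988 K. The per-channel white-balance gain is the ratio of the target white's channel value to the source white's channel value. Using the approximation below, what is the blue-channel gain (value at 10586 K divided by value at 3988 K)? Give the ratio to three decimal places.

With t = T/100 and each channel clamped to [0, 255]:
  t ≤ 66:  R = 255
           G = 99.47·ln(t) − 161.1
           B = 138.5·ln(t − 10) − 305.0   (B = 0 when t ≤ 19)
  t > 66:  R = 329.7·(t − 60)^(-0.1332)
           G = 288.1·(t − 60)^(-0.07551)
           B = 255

At 3988 K (t = 39.88):
  B = 138.5·ln(39.88 − 10) − 305.0 = 138.5·ln 29.88 − 305.0 = 138.5·3.3972 − 305.0 = 165.511.
At 10586 K (t = 105.86):
  B = 255 by definition for t > 66.
Gain = 255.000 / 165.511 = 1.5407 → 1.541.

1.541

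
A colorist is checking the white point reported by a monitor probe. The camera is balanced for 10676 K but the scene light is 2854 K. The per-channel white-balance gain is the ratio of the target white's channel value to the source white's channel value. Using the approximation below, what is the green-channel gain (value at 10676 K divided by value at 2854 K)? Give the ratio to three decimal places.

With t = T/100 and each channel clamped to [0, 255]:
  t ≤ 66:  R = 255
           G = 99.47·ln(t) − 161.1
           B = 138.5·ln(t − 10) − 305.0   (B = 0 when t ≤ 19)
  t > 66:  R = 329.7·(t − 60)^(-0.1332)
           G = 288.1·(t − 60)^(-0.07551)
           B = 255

1.251

At 2854 K (t = 28.54):
  G = 99.47·ln 28.54 − 161.1 = 99.47·3.3513 − 161.1 = 172.254.
At 10676 K (t = 106.76):
  G = 288.1·(106.76 − 60)^(-0.07551) = 288.1·46.76^(-0.07551) = 288.1·0.74801 = 215.502.
Gain = 215.502 / 172.254 = 1.2511 → 1.251.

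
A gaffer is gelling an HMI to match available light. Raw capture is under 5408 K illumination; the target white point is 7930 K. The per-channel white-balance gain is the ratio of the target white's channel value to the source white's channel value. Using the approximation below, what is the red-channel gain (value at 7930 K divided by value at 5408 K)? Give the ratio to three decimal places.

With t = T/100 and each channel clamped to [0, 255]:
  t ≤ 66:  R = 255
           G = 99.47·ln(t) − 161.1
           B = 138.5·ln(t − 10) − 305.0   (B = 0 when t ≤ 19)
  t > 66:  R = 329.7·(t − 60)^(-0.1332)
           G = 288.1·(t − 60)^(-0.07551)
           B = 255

At 5408 K (t = 54.08):
  R = 255 by definition for t ≤ 66.
At 7930 K (t = 79.3):
  R = 329.7·(79.3 − 60)^(-0.1332) = 329.7·19.3^(-0.1332) = 329.7·0.67416 = 222.271.
Gain = 222.271 / 255.000 = 0.8717 → 0.872.

0.872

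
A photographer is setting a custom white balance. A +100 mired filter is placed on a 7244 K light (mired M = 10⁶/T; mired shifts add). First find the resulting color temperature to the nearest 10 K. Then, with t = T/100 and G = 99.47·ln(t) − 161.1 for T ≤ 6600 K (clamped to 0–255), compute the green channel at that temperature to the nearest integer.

M_in = 10⁶/7244 = 138.05; M_out = 138.05 + (+100) = 238.05.
T_out = 10⁶/238.05 = 4200.9 K → 4200 K; t = 42.
G = 99.47·ln 42 − 161.1 = 99.47·3.7377 − 161.1 = 210.686.
Rounded: 211.

211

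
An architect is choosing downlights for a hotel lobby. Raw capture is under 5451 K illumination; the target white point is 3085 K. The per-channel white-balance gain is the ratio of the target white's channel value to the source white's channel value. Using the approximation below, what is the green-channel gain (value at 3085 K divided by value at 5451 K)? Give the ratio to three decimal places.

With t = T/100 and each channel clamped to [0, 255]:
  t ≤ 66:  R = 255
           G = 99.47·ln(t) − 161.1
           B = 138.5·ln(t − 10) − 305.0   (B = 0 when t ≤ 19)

0.761

At 5451 K (t = 54.51):
  G = 99.47·ln 54.51 − 161.1 = 99.47·3.9984 − 161.1 = 236.619.
At 3085 K (t = 30.85):
  G = 99.47·ln 30.85 − 161.1 = 99.47·3.4291 − 161.1 = 179.996.
Gain = 179.996 / 236.619 = 0.7607 → 0.761.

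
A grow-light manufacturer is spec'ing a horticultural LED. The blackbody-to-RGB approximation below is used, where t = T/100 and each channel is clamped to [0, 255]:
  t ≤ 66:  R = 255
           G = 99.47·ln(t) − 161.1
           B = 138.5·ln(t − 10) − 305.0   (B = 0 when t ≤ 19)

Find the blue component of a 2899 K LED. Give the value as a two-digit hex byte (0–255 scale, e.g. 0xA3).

0x67

t = 2899/100 = 28.99; the t ≤ 66 branch applies.
B = 138.5·ln(28.99 − 10) − 305.0 = 138.5·ln 18.99 − 305.0 = 138.5·2.9439 − 305.0 = 102.732.
Rounded: 103; in hex, 0x67.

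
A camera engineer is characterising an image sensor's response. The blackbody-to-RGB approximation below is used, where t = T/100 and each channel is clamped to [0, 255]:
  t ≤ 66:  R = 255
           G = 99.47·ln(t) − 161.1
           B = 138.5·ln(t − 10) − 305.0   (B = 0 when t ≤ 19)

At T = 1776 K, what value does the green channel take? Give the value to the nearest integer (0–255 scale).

125

t = 1776/100 = 17.76; the t ≤ 66 branch applies.
G = 99.47·ln 17.76 − 161.1 = 99.47·2.8769 − 161.1 = 125.070.
Rounded: 125.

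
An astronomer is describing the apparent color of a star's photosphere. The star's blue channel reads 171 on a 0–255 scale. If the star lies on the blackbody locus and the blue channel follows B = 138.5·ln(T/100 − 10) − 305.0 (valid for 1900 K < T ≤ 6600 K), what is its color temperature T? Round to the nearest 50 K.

ln(t − 10) = (171 + 305.0) / 138.5 = 3.4368.
t − 10 = e^3.4368 = 31.088, so t = 41.088.
T = 100·t = 4109 K → 4100 K to the nearest 50 K.

4100 K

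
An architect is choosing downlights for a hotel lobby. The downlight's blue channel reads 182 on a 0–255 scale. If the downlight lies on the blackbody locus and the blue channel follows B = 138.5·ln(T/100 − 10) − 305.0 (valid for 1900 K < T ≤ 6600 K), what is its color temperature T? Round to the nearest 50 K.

ln(t − 10) = (182 + 305.0) / 138.5 = 3.5162.
t − 10 = e^3.5162 = 33.658, so t = 43.658.
T = 100·t = 4366 K → 4350 K to the nearest 50 K.

4350 K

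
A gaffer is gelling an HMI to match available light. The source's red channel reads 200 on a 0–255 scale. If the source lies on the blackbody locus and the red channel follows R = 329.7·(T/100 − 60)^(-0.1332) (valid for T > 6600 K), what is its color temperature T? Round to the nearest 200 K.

(t − 60)^(-0.1332) = 200/329.7 = 0.60661.
t − 60 = 0.60661^(1/-0.1332) = 0.60661^(-7.508) = 42.638, so t = 102.638.
T = 100·t = 10264 K → 10200 K to the nearest 200 K.

10200 K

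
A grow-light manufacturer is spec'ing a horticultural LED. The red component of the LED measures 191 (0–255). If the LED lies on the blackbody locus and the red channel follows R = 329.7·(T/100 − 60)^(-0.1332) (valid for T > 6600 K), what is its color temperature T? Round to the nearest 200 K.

(t − 60)^(-0.1332) = 191/329.7 = 0.57931.
t − 60 = 0.57931^(1/-0.1332) = 0.57931^(-7.508) = 60.245, so t = 120.245.
T = 100·t = 12025 K → 12000 K to the nearest 200 K.

12000 K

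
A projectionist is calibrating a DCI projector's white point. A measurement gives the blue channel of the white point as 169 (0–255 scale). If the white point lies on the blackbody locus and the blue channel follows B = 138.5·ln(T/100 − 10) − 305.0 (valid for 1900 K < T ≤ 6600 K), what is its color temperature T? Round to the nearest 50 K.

4050 K

ln(t − 10) = (169 + 305.0) / 138.5 = 3.4224.
t − 10 = e^3.4224 = 30.642, so t = 40.642.
T = 100·t = 4064 K → 4050 K to the nearest 50 K.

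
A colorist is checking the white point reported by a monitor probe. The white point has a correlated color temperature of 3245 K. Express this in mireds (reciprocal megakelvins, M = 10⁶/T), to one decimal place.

308.2 mireds

M = 10⁶ / 3245 = 308.166 → 308.2 mireds.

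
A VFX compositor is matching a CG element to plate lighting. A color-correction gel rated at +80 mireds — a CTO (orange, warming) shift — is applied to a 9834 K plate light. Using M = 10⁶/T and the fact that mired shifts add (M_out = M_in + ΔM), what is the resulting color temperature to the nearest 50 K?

5500 K

M_in = 10⁶/9834 = 101.69 mireds.
M_out = 101.69 + (+80) = 181.69 mireds.
T_out = 10⁶/181.69 = 5503.9 K → 5500 K.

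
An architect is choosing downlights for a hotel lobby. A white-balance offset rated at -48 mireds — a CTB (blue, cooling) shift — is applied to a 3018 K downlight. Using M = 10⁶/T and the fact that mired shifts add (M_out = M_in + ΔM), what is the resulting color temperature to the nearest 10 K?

3530 K

M_in = 10⁶/3018 = 331.35 mireds.
M_out = 331.35 + (-48) = 283.35 mireds.
T_out = 10⁶/283.35 = 3529.3 K → 3530 K.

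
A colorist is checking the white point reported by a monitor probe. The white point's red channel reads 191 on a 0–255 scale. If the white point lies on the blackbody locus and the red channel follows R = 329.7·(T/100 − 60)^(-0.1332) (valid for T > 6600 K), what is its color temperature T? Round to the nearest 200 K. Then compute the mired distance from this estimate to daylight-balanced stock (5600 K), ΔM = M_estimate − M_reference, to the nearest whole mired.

(t − 60)^(-0.1332) = 191/329.7 = 0.57931.
t − 60 = 0.57931^(1/-0.1332) = 0.57931^(-7.508) = 60.245, so t = 120.245.
T = 100·t = 12025 K → 12000 K to the nearest 200 K.
M_estimate = 10⁶/12000 = 83.33; M_reference = 10⁶/5600 = 178.57.
ΔM = 83.33 − 178.57 = -95.24 → -95 mireds.

-95 mireds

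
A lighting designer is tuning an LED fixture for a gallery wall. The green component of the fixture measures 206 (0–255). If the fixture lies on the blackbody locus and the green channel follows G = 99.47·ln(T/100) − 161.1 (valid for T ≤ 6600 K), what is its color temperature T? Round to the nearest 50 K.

ln t = (206 + 161.1) / 99.47 = 3.6906.
t = e^3.6906 = 40.067.
T = 100·t = 4007 K → 4000 K to the nearest 50 K.

4000 K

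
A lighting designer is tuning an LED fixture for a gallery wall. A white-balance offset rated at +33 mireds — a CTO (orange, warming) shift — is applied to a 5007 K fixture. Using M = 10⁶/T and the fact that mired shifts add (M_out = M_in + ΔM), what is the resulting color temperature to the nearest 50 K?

M_in = 10⁶/5007 = 199.72 mireds.
M_out = 199.72 + (+33) = 232.72 mireds.
T_out = 10⁶/232.72 = 4297.0 K → 4300 K.

4300 K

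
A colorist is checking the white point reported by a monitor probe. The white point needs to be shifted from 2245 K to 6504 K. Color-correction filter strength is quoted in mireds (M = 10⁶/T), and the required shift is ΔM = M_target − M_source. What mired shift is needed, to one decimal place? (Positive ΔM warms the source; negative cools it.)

-291.7 mireds

M_source = 10⁶/2245 = 445.434; M_target = 10⁶/6504 = 153.752.
ΔM = 153.752 − 445.434 = -291.683 → -291.7 mireds, a cooling shift.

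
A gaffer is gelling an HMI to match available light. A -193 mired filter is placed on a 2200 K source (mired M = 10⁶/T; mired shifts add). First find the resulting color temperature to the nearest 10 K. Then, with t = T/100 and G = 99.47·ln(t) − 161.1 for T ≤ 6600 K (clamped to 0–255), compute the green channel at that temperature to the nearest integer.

201

M_in = 10⁶/2200 = 454.55; M_out = 454.55 + (-193) = 261.55.
T_out = 10⁶/261.55 = 3823.4 K → 3820 K; t = 38.2.
G = 99.47·ln 38.2 − 161.1 = 99.47·3.6428 − 161.1 = 201.253.
Rounded: 201.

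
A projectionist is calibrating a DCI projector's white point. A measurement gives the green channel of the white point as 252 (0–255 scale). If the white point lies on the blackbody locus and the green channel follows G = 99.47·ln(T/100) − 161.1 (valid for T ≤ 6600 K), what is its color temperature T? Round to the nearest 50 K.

ln t = (252 + 161.1) / 99.47 = 4.1530.
t = e^4.1530 = 63.625.
T = 100·t = 6363 K → 6350 K to the nearest 50 K.

6350 K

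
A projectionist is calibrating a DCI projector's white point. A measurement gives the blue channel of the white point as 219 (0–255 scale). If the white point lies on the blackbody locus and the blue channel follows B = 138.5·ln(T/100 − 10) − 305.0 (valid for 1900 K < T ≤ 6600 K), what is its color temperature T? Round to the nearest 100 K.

5400 K

ln(t − 10) = (219 + 305.0) / 138.5 = 3.7834.
t − 10 = e^3.7834 = 43.965, so t = 53.965.
T = 100·t = 5396 K → 5400 K to the nearest 100 K.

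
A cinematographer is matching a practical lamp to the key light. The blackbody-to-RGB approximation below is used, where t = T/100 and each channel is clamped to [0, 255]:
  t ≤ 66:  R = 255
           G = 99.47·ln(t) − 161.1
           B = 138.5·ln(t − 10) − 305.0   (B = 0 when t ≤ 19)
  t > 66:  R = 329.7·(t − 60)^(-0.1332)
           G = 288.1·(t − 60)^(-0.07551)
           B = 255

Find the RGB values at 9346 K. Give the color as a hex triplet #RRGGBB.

#CFDDFF

t = 9346/100 = 93.46; the t > 66 branch applies.
R = 329.7·(93.46 − 60)^(-0.1332) = 329.7·33.46^(-0.1332) = 329.7·0.62652 = 206.563.
G = 288.1·(93.46 − 60)^(-0.07551) = 288.1·33.46^(-0.07551) = 288.1·0.76715 = 221.017.
B = 255 by definition for t > 66.
Rounded: (207, 221, 255).
In hex: #CFDDFF.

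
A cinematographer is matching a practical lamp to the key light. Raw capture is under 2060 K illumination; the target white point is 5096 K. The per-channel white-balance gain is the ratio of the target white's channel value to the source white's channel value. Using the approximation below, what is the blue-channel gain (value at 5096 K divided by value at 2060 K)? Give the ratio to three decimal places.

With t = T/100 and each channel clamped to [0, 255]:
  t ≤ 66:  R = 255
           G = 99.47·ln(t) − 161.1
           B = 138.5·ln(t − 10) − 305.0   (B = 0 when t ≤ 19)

At 2060 K (t = 20.6):
  B = 138.5·ln(20.6 − 10) − 305.0 = 138.5·ln 10.6 − 305.0 = 138.5·2.3609 − 305.0 = 21.978.
At 5096 K (t = 50.96):
  B = 138.5·ln(50.96 − 10) − 305.0 = 138.5·ln 40.96 − 305.0 = 138.5·3.7126 − 305.0 = 209.195.
Gain = 209.195 / 21.978 = 9.5182 → 9.518.

9.518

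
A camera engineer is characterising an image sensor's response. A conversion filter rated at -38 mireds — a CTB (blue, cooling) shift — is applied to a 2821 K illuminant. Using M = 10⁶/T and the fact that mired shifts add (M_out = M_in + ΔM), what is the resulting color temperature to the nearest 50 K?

M_in = 10⁶/2821 = 354.48 mireds.
M_out = 354.48 + (-38) = 316.48 mireds.
T_out = 10⁶/316.48 = 3159.7 K → 3150 K.

3150 K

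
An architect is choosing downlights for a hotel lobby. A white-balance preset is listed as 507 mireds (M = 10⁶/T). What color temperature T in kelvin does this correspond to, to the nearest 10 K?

T = 10⁶ / 507 = 1972.39 K → 1970 K.

1970 K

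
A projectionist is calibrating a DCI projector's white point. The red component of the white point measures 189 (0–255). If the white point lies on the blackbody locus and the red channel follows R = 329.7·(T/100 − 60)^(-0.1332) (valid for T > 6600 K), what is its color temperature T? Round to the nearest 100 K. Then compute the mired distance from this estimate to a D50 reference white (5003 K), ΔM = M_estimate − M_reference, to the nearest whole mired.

(t − 60)^(-0.1332) = 189/329.7 = 0.57325.
t − 60 = 0.57325^(1/-0.1332) = 0.57325^(-7.508) = 65.199, so t = 125.199.
T = 100·t = 12520 K → 12500 K to the nearest 100 K.
M_estimate = 10⁶/12500 = 80.00; M_reference = 10⁶/5003 = 199.88.
ΔM = 80.00 − 199.88 = -119.88 → -120 mireds.

-120 mireds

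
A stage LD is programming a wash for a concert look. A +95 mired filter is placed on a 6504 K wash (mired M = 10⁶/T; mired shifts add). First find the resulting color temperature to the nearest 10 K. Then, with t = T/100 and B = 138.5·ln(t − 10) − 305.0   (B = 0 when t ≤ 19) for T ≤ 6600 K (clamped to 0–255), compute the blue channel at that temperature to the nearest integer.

M_in = 10⁶/6504 = 153.75; M_out = 153.75 + (+95) = 248.75.
T_out = 10⁶/248.75 = 4020.1 K → 4020 K; t = 40.2.
B = 138.5·ln(40.2 − 10) − 305.0 = 138.5·ln 30.2 − 305.0 = 138.5·3.4078 − 305.0 = 166.986.
Rounded: 167.

167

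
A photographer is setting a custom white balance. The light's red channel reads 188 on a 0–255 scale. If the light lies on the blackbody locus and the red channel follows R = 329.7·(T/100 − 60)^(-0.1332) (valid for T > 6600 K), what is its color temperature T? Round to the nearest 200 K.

12800 K

(t − 60)^(-0.1332) = 188/329.7 = 0.57022.
t − 60 = 0.57022^(1/-0.1332) = 0.57022^(-7.508) = 67.848, so t = 127.848.
T = 100·t = 12785 K → 12800 K to the nearest 200 K.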